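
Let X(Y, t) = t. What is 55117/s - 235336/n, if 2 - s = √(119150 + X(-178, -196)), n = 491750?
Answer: -822007867/584936625 - 55117*√118954/118950 ≈ -161.22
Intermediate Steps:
s = 2 - √118954 (s = 2 - √(119150 - 196) = 2 - √118954 ≈ -342.90)
55117/s - 235336/n = 55117/(2 - √118954) - 235336/491750 = 55117/(2 - √118954) - 235336*1/491750 = 55117/(2 - √118954) - 117668/245875 = -117668/245875 + 55117/(2 - √118954)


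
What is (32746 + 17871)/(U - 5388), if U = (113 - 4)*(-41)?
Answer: -50617/9857 ≈ -5.1351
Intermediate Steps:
U = -4469 (U = 109*(-41) = -4469)
(32746 + 17871)/(U - 5388) = (32746 + 17871)/(-4469 - 5388) = 50617/(-9857) = 50617*(-1/9857) = -50617/9857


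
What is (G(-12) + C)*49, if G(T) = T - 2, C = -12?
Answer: -1274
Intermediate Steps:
G(T) = -2 + T
(G(-12) + C)*49 = ((-2 - 12) - 12)*49 = (-14 - 12)*49 = -26*49 = -1274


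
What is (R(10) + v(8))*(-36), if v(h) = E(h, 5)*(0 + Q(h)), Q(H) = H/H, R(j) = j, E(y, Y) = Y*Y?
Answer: -1260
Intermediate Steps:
E(y, Y) = Y²
Q(H) = 1
v(h) = 25 (v(h) = 5²*(0 + 1) = 25*1 = 25)
(R(10) + v(8))*(-36) = (10 + 25)*(-36) = 35*(-36) = -1260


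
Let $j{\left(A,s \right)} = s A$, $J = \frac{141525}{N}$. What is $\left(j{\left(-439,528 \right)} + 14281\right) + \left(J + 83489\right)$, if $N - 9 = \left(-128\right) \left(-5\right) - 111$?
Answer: $- \frac{71962311}{538} \approx -1.3376 \cdot 10^{5}$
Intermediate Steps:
$N = 538$ ($N = 9 - -529 = 9 + \left(640 - 111\right) = 9 + 529 = 538$)
$J = \frac{141525}{538} \approx 263.06$
$j{\left(A,s \right)} = A s$
$\left(j{\left(-439,528 \right)} + 14281\right) + \left(J + 83489\right) = \left(\left(-439\right) 528 + 14281\right) + \left(\frac{141525}{538} + 83489\right) = \left(-231792 + 14281\right) + \frac{45058607}{538} = -217511 + \frac{45058607}{538} = - \frac{71962311}{538}$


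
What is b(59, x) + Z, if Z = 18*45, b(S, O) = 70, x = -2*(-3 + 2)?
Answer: 880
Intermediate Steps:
x = 2 (x = -2*(-1) = 2)
Z = 810
b(59, x) + Z = 70 + 810 = 880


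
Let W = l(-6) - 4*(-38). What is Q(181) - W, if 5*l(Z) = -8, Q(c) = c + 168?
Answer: 993/5 ≈ 198.60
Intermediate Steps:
Q(c) = 168 + c
l(Z) = -8/5 (l(Z) = (⅕)*(-8) = -8/5)
W = 752/5 (W = -8/5 - 4*(-38) = -8/5 + 152 = 752/5 ≈ 150.40)
Q(181) - W = (168 + 181) - 1*752/5 = 349 - 752/5 = 993/5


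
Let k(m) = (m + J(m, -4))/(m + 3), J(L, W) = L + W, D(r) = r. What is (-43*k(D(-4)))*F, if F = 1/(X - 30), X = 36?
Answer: -86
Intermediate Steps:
F = ⅙ (F = 1/(36 - 30) = 1/6 = ⅙ ≈ 0.16667)
k(m) = (-4 + 2*m)/(3 + m) (k(m) = (m + (m - 4))/(m + 3) = (m + (-4 + m))/(3 + m) = (-4 + 2*m)/(3 + m))
(-43*k(D(-4)))*F = -86*(-2 - 4)/(3 - 4)*(⅙) = -86*(-6)/(-1)*(⅙) = -86*(-1)*(-6)*(⅙) = -43*12*(⅙) = -516*⅙ = -86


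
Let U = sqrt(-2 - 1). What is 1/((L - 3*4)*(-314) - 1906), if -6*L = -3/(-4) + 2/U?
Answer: 36*I/(1256*sqrt(3) + 68445*I) ≈ 0.00052544 + 1.6701e-5*I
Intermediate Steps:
U = I*sqrt(3) (U = sqrt(-3) = I*sqrt(3) ≈ 1.732*I)
L = -1/8 + I*sqrt(3)/9 (L = -(-3/(-4) + 2/((I*sqrt(3))))/6 = -(-3*(-1/4) + 2*(-I*sqrt(3)/3))/6 = -(3/4 - 2*I*sqrt(3)/3)/6 = -1/8 + I*sqrt(3)/9 ≈ -0.125 + 0.19245*I)
1/((L - 3*4)*(-314) - 1906) = 1/(((-1/8 + I*sqrt(3)/9) - 3*4)*(-314) - 1906) = 1/(((-1/8 + I*sqrt(3)/9) - 12)*(-314) - 1906) = 1/((-97/8 + I*sqrt(3)/9)*(-314) - 1906) = 1/((15229/4 - 314*I*sqrt(3)/9) - 1906) = 1/(7605/4 - 314*I*sqrt(3)/9)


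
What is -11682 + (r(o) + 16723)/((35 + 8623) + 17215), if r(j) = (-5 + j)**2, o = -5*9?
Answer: -302229163/25873 ≈ -11681.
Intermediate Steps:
o = -45
-11682 + (r(o) + 16723)/((35 + 8623) + 17215) = -11682 + ((-5 - 45)**2 + 16723)/((35 + 8623) + 17215) = -11682 + ((-50)**2 + 16723)/(8658 + 17215) = -11682 + (2500 + 16723)/25873 = -11682 + 19223*(1/25873) = -11682 + 19223/25873 = -302229163/25873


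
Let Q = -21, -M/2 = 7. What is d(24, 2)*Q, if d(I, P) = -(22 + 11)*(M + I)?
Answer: 6930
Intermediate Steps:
M = -14 (M = -2*7 = -14)
d(I, P) = 462 - 33*I (d(I, P) = -(22 + 11)*(-14 + I) = -33*(-14 + I) = -(-462 + 33*I) = 462 - 33*I)
d(24, 2)*Q = (462 - 33*24)*(-21) = (462 - 792)*(-21) = -330*(-21) = 6930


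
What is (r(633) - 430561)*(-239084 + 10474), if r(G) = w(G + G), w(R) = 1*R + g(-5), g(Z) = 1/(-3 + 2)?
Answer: 98141358560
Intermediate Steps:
g(Z) = -1 (g(Z) = 1/(-1) = -1)
w(R) = -1 + R (w(R) = 1*R - 1 = R - 1 = -1 + R)
r(G) = -1 + 2*G (r(G) = -1 + (G + G) = -1 + 2*G)
(r(633) - 430561)*(-239084 + 10474) = ((-1 + 2*633) - 430561)*(-239084 + 10474) = ((-1 + 1266) - 430561)*(-228610) = (1265 - 430561)*(-228610) = -429296*(-228610) = 98141358560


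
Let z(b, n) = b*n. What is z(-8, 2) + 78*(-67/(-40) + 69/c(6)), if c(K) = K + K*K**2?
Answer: 102781/740 ≈ 138.89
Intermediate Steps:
c(K) = K + K**3
z(-8, 2) + 78*(-67/(-40) + 69/c(6)) = -8*2 + 78*(-67/(-40) + 69/(6 + 6**3)) = -16 + 78*(-67*(-1/40) + 69/(6 + 216)) = -16 + 78*(67/40 + 69/222) = -16 + 78*(67/40 + 69*(1/222)) = -16 + 78*(67/40 + 23/74) = -16 + 78*(2939/1480) = -16 + 114621/740 = 102781/740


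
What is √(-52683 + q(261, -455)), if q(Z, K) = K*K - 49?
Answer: √154293 ≈ 392.80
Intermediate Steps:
q(Z, K) = -49 + K² (q(Z, K) = K² - 49 = -49 + K²)
√(-52683 + q(261, -455)) = √(-52683 + (-49 + (-455)²)) = √(-52683 + (-49 + 207025)) = √(-52683 + 206976) = √154293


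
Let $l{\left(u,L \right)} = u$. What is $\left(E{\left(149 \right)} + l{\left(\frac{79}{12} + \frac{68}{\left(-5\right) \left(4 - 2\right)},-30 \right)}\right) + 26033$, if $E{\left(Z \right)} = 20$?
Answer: $\frac{1563167}{60} \approx 26053.0$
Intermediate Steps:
$\left(E{\left(149 \right)} + l{\left(\frac{79}{12} + \frac{68}{\left(-5\right) \left(4 - 2\right)},-30 \right)}\right) + 26033 = \left(20 + \left(\frac{79}{12} + \frac{68}{\left(-5\right) \left(4 - 2\right)}\right)\right) + 26033 = \left(20 + \left(79 \cdot \frac{1}{12} + \frac{68}{\left(-5\right) 2}\right)\right) + 26033 = \left(20 + \left(\frac{79}{12} + \frac{68}{-10}\right)\right) + 26033 = \left(20 + \left(\frac{79}{12} + 68 \left(- \frac{1}{10}\right)\right)\right) + 26033 = \left(20 + \left(\frac{79}{12} - \frac{34}{5}\right)\right) + 26033 = \left(20 - \frac{13}{60}\right) + 26033 = \frac{1187}{60} + 26033 = \frac{1563167}{60}$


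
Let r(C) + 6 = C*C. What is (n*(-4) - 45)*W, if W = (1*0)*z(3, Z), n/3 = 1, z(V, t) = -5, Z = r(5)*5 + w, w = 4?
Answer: 0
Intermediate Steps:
r(C) = -6 + C² (r(C) = -6 + C*C = -6 + C²)
Z = 99 (Z = (-6 + 5²)*5 + 4 = (-6 + 25)*5 + 4 = 19*5 + 4 = 95 + 4 = 99)
n = 3 (n = 3*1 = 3)
W = 0 (W = (1*0)*(-5) = 0*(-5) = 0)
(n*(-4) - 45)*W = (3*(-4) - 45)*0 = (-12 - 45)*0 = -57*0 = 0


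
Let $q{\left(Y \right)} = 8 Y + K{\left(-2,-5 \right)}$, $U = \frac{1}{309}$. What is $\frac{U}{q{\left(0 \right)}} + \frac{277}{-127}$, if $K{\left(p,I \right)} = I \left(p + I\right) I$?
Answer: $- \frac{14978902}{6867525} \approx -2.1811$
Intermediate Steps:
$K{\left(p,I \right)} = I^{2} \left(I + p\right)$ ($K{\left(p,I \right)} = I \left(I + p\right) I = I^{2} \left(I + p\right)$)
$U = \frac{1}{309} \approx 0.0032362$
$q{\left(Y \right)} = -175 + 8 Y$ ($q{\left(Y \right)} = 8 Y + \left(-5\right)^{2} \left(-5 - 2\right) = 8 Y + 25 \left(-7\right) = 8 Y - 175 = -175 + 8 Y$)
$\frac{U}{q{\left(0 \right)}} + \frac{277}{-127} = \frac{1}{309 \left(-175 + 8 \cdot 0\right)} + \frac{277}{-127} = \frac{1}{309 \left(-175 + 0\right)} + 277 \left(- \frac{1}{127}\right) = \frac{1}{309 \left(-175\right)} - \frac{277}{127} = \frac{1}{309} \left(- \frac{1}{175}\right) - \frac{277}{127} = - \frac{1}{54075} - \frac{277}{127} = - \frac{14978902}{6867525}$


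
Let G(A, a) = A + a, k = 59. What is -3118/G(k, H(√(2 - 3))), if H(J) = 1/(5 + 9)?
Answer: -43652/827 ≈ -52.784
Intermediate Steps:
H(J) = 1/14
-3118/G(k, H(√(2 - 3))) = -3118/(59 + 1/14) = -3118/827/14 = -3118*14/827 = -43652/827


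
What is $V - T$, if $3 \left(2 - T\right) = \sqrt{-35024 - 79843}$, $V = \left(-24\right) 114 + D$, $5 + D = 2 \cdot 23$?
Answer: $-2697 + i \sqrt{12763} \approx -2697.0 + 112.97 i$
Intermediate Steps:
$D = 41$ ($D = -5 + 2 \cdot 23 = -5 + 46 = 41$)
$V = -2695$ ($V = \left(-24\right) 114 + 41 = -2736 + 41 = -2695$)
$T = 2 - i \sqrt{12763}$ ($T = 2 - \frac{\sqrt{-35024 - 79843}}{3} = 2 - \frac{\sqrt{-114867}}{3} = 2 - \frac{3 i \sqrt{12763}}{3} = 2 - i \sqrt{12763} \approx 2.0 - 112.97 i$)
$V - T = -2695 - \left(2 - i \sqrt{12763}\right) = -2697 + i \sqrt{12763}$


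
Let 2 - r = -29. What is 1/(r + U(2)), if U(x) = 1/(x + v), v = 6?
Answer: 8/249 ≈ 0.032129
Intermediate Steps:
r = 31 (r = 2 - 1*(-29) = 2 + 29 = 31)
U(x) = 1/(6 + x) (U(x) = 1/(x + 6) = 1/(6 + x))
1/(r + U(2)) = 1/(31 + 1/(6 + 2)) = 1/(31 + 1/8) = 1/(31 + ⅛) = 1/(249/8) = 8/249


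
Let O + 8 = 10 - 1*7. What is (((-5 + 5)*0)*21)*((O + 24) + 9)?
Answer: 0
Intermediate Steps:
O = -5 (O = -8 + (10 - 1*7) = -8 + (10 - 7) = -8 + 3 = -5)
(((-5 + 5)*0)*21)*((O + 24) + 9) = (((-5 + 5)*0)*21)*((-5 + 24) + 9) = ((0*0)*21)*(19 + 9) = (0*21)*28 = 0*28 = 0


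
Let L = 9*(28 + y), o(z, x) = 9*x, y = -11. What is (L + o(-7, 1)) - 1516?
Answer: -1354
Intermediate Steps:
L = 153 (L = 9*(28 - 11) = 9*17 = 153)
(L + o(-7, 1)) - 1516 = (153 + 9*1) - 1516 = (153 + 9) - 1516 = 162 - 1516 = -1354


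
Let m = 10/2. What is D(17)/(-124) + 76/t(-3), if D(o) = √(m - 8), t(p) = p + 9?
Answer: 38/3 - I*√3/124 ≈ 12.667 - 0.013968*I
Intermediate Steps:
m = 5 (m = 10*(½) = 5)
t(p) = 9 + p
D(o) = I*√3 (D(o) = √(5 - 8) = √(-3) = I*√3)
D(17)/(-124) + 76/t(-3) = (I*√3)/(-124) + 76/(9 - 3) = (I*√3)*(-1/124) + 76/6 = -I*√3/124 + 76*(⅙) = -I*√3/124 + 38/3 = 38/3 - I*√3/124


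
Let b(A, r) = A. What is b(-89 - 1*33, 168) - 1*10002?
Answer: -10124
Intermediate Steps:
b(-89 - 1*33, 168) - 1*10002 = (-89 - 1*33) - 1*10002 = (-89 - 33) - 10002 = -122 - 10002 = -10124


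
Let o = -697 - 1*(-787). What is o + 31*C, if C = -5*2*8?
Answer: -2390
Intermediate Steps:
C = -80 (C = -10*8 = -80)
o = 90 (o = -697 + 787 = 90)
o + 31*C = 90 + 31*(-80) = 90 - 2480 = -2390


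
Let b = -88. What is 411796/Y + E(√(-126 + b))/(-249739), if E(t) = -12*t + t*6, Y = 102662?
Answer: 29414/7333 + 6*I*√214/249739 ≈ 4.0112 + 0.00035146*I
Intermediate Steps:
E(t) = -6*t (E(t) = -12*t + 6*t = -6*t)
411796/Y + E(√(-126 + b))/(-249739) = 411796/102662 - 6*√(-126 - 88)/(-249739) = 411796*(1/102662) - 6*I*√214*(-1/249739) = 29414/7333 - 6*I*√214*(-1/249739) = 29414/7333 + 6*I*√214/249739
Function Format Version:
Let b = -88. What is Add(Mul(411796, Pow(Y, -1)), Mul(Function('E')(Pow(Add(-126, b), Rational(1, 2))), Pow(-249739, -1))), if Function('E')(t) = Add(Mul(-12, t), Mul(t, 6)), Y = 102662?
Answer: Add(Rational(29414, 7333), Mul(Rational(6, 249739), I, Pow(214, Rational(1, 2)))) ≈ Add(4.0112, Mul(0.00035146, I))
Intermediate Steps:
Function('E')(t) = Mul(-6, t) (Function('E')(t) = Add(Mul(-12, t), Mul(6, t)) = Mul(-6, t))
Add(Mul(411796, Pow(Y, -1)), Mul(Function('E')(Pow(Add(-126, b), Rational(1, 2))), Pow(-249739, -1))) = Add(Mul(411796, Pow(102662, -1)), Mul(Mul(-6, Pow(Add(-126, -88), Rational(1, 2))), Pow(-249739, -1))) = Add(Mul(411796, Rational(1, 102662)), Mul(Mul(-6, Pow(-214, Rational(1, 2))), Rational(-1, 249739))) = Add(Rational(29414, 7333), Mul(Mul(-6, Mul(I, Pow(214, Rational(1, 2)))), Rational(-1, 249739))) = Add(Rational(29414, 7333), Mul(Mul(-6, I, Pow(214, Rational(1, 2))), Rational(-1, 249739))) = Add(Rational(29414, 7333), Mul(Rational(6, 249739), I, Pow(214, Rational(1, 2))))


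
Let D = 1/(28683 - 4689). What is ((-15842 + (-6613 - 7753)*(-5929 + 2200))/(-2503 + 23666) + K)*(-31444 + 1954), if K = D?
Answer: -6315765265011865/84630837 ≈ -7.4627e+7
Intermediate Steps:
D = 1/23994 ≈ 4.1677e-5
K = 1/23994 ≈ 4.1677e-5
((-15842 + (-6613 - 7753)*(-5929 + 2200))/(-2503 + 23666) + K)*(-31444 + 1954) = ((-15842 + (-6613 - 7753)*(-5929 + 2200))/(-2503 + 23666) + 1/23994)*(-31444 + 1954) = ((-15842 - 14366*(-3729))/21163 + 1/23994)*(-29490) = ((-15842 + 53570814)*(1/21163) + 1/23994)*(-29490) = (53554972*(1/21163) + 1/23994)*(-29490) = (53554972/21163 + 1/23994)*(-29490) = (1284998019331/507785022)*(-29490) = -6315765265011865/84630837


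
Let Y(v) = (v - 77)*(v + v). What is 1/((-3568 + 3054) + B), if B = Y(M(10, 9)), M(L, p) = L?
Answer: -1/1854 ≈ -0.00053937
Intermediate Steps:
Y(v) = 2*v*(-77 + v) (Y(v) = (-77 + v)*(2*v) = 2*v*(-77 + v))
B = -1340 (B = 2*10*(-77 + 10) = 2*10*(-67) = -1340)
1/((-3568 + 3054) + B) = 1/((-3568 + 3054) - 1340) = 1/(-514 - 1340) = 1/(-1854) = -1/1854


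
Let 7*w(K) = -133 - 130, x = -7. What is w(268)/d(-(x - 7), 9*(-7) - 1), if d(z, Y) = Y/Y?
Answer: -263/7 ≈ -37.571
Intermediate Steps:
w(K) = -263/7 (w(K) = (-133 - 130)/7 = (1/7)*(-263) = -263/7)
d(z, Y) = 1
w(268)/d(-(x - 7), 9*(-7) - 1) = -263/7/1 = -263/7*1 = -263/7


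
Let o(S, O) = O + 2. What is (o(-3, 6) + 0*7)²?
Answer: 64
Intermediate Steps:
o(S, O) = 2 + O
(o(-3, 6) + 0*7)² = ((2 + 6) + 0*7)² = (8 + 0)² = 8² = 64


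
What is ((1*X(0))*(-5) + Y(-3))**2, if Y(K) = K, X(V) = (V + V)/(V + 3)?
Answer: 9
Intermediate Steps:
X(V) = 2*V/(3 + V) (X(V) = (2*V)/(3 + V) = 2*V/(3 + V))
((1*X(0))*(-5) + Y(-3))**2 = ((1*(2*0/(3 + 0)))*(-5) - 3)**2 = ((1*(2*0/3))*(-5) - 3)**2 = ((1*(2*0*(1/3)))*(-5) - 3)**2 = ((1*0)*(-5) - 3)**2 = (0*(-5) - 3)**2 = (0 - 3)**2 = (-3)**2 = 9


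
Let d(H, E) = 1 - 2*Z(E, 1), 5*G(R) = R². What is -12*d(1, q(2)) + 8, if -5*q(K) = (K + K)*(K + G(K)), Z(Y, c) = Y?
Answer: -1444/25 ≈ -57.760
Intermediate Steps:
G(R) = R²/5
q(K) = -2*K*(K + K²/5)/5 (q(K) = -(K + K)*(K + K²/5)/5 = -2*K*(K + K²/5)/5)
d(H, E) = 1 - 2*E
-12*d(1, q(2)) + 8 = -12*(1 - (-4)*2²*(5 + 2)/25) + 8 = -12*(1 - (-4)*4*7/25) + 8 = -12*(1 - 2*(-56/25)) + 8 = -12*(1 + 112/25) + 8 = -12*137/25 + 8 = -1644/25 + 8 = -1444/25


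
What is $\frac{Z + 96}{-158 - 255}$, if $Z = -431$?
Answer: $\frac{335}{413} \approx 0.81114$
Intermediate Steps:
$\frac{Z + 96}{-158 - 255} = \frac{-431 + 96}{-158 - 255} = - \frac{335}{-413} = \left(-335\right) \left(- \frac{1}{413}\right) = \frac{335}{413}$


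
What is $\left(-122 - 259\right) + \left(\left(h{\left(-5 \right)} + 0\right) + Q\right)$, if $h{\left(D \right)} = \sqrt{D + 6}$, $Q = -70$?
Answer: $-450$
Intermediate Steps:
$h{\left(D \right)} = \sqrt{6 + D}$
$\left(-122 - 259\right) + \left(\left(h{\left(-5 \right)} + 0\right) + Q\right) = \left(-122 - 259\right) - \left(70 - \sqrt{6 - 5}\right) = -381 - \left(70 - \sqrt{1}\right) = -381 + \left(\left(1 + 0\right) - 70\right) = -381 + \left(1 - 70\right) = -381 - 69 = -450$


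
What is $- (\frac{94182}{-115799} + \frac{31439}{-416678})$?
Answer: $\frac{42884172157}{48250895722} \approx 0.88877$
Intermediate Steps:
$- (\frac{94182}{-115799} + \frac{31439}{-416678}) = - (94182 \left(- \frac{1}{115799}\right) + 31439 \left(- \frac{1}{416678}\right)) = - (- \frac{94182}{115799} - \frac{31439}{416678}) = \left(-1\right) \left(- \frac{42884172157}{48250895722}\right) = \frac{42884172157}{48250895722}$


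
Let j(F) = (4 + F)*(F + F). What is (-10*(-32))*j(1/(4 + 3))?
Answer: 18560/49 ≈ 378.78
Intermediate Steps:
j(F) = 2*F*(4 + F) (j(F) = (4 + F)*(2*F) = 2*F*(4 + F))
(-10*(-32))*j(1/(4 + 3)) = (-10*(-32))*(2*(4 + 1/(4 + 3))/(4 + 3)) = 320*(2*(4 + 1/7)/7) = 320*(2*(⅐)*(4 + ⅐)) = 320*(2*(⅐)*(29/7)) = 320*(58/49) = 18560/49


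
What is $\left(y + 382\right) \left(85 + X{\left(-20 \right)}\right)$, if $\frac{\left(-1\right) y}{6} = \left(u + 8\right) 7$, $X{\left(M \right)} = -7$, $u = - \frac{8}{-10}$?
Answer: $\frac{4836}{5} \approx 967.2$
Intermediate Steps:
$u = \frac{4}{5}$ ($u = \left(-8\right) \left(- \frac{1}{10}\right) = \frac{4}{5} \approx 0.8$)
$y = - \frac{1848}{5}$ ($y = - 6 \left(\frac{4}{5} + 8\right) 7 = - 6 \cdot \frac{44}{5} \cdot 7 = \left(-6\right) \frac{308}{5} = - \frac{1848}{5} \approx -369.6$)
$\left(y + 382\right) \left(85 + X{\left(-20 \right)}\right) = \left(- \frac{1848}{5} + 382\right) \left(85 - 7\right) = \frac{62}{5} \cdot 78 = \frac{4836}{5}$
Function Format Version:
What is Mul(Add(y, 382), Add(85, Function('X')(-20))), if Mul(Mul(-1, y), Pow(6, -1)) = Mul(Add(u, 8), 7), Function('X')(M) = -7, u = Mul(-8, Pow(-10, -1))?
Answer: Rational(4836, 5) ≈ 967.20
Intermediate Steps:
u = Rational(4, 5) (u = Mul(-8, Rational(-1, 10)) = Rational(4, 5) ≈ 0.80000)
y = Rational(-1848, 5) (y = Mul(-6, Mul(Add(Rational(4, 5), 8), 7)) = Mul(-6, Mul(Rational(44, 5), 7)) = Mul(-6, Rational(308, 5)) = Rational(-1848, 5) ≈ -369.60)
Mul(Add(y, 382), Add(85, Function('X')(-20))) = Mul(Add(Rational(-1848, 5), 382), Add(85, -7)) = Mul(Rational(62, 5), 78) = Rational(4836, 5)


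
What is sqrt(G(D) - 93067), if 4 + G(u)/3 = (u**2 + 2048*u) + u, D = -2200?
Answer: sqrt(903521) ≈ 950.54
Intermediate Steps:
G(u) = -12 + 3*u**2 + 6147*u (G(u) = -12 + 3*((u**2 + 2048*u) + u) = -12 + 3*(u**2 + 2049*u) = -12 + (3*u**2 + 6147*u) = -12 + 3*u**2 + 6147*u)
sqrt(G(D) - 93067) = sqrt((-12 + 3*(-2200)**2 + 6147*(-2200)) - 93067) = sqrt((-12 + 3*4840000 - 13523400) - 93067) = sqrt((-12 + 14520000 - 13523400) - 93067) = sqrt(996588 - 93067) = sqrt(903521)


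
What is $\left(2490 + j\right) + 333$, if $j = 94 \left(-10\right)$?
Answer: $1883$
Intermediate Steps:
$j = -940$
$\left(2490 + j\right) + 333 = \left(2490 - 940\right) + 333 = 1550 + 333 = 1883$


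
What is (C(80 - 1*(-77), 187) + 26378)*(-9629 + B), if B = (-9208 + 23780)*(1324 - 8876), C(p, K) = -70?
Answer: -2895389368884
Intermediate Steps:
B = -110047744 (B = 14572*(-7552) = -110047744)
(C(80 - 1*(-77), 187) + 26378)*(-9629 + B) = (-70 + 26378)*(-9629 - 110047744) = 26308*(-110057373) = -2895389368884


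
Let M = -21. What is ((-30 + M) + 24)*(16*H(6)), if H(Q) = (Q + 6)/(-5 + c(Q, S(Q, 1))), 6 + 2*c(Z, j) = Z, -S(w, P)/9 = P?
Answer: 5184/5 ≈ 1036.8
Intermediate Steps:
S(w, P) = -9*P
c(Z, j) = -3 + Z/2
H(Q) = (6 + Q)/(-8 + Q/2) (H(Q) = (Q + 6)/(-5 + (-3 + Q/2)) = (6 + Q)/(-8 + Q/2))
((-30 + M) + 24)*(16*H(6)) = ((-30 - 21) + 24)*(16*(2*(6 + 6)/(-16 + 6))) = (-51 + 24)*(16*(2*12/(-10))) = -432*2*(-⅒)*12 = -432*(-12)/5 = -27*(-192/5) = 5184/5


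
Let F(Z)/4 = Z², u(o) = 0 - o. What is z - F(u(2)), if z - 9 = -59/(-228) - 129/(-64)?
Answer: -17239/3648 ≈ -4.7256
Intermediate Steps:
u(o) = -o
F(Z) = 4*Z²
z = 41129/3648 (z = 9 + (-59/(-228) - 129/(-64)) = 9 + (-59*(-1/228) - 129*(-1/64)) = 9 + (59/228 + 129/64) = 9 + 8297/3648 = 41129/3648 ≈ 11.274)
z - F(u(2)) = 41129/3648 - 4*(-1*2)² = 41129/3648 - 4*(-2)² = 41129/3648 - 4*4 = 41129/3648 - 1*16 = 41129/3648 - 16 = -17239/3648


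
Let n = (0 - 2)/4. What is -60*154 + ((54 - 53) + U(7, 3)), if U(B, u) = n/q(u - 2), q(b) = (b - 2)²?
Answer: -18479/2 ≈ -9239.5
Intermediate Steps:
q(b) = (-2 + b)²
n = -½ (n = -2*¼ = -½ ≈ -0.50000)
U(B, u) = -1/(2*(-4 + u)²) (U(B, u) = -1/(2*(-2 + (u - 2))²) = -1/(2*(-2 + (-2 + u))²) = -1/(2*(-4 + u)²))
-60*154 + ((54 - 53) + U(7, 3)) = -60*154 + ((54 - 53) - 1/(2*(-4 + 3)²)) = -9240 + (1 - ½/(-1)²) = -9240 + (1 - ½*1) = -9240 + (1 - ½) = -9240 + ½ = -18479/2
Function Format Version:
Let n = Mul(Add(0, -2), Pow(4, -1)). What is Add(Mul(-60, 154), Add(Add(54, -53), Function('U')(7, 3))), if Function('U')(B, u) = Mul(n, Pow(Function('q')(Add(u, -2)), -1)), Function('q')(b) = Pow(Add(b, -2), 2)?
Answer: Rational(-18479, 2) ≈ -9239.5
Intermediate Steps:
Function('q')(b) = Pow(Add(-2, b), 2)
n = Rational(-1, 2) (n = Mul(-2, Rational(1, 4)) = Rational(-1, 2) ≈ -0.50000)
Function('U')(B, u) = Mul(Rational(-1, 2), Pow(Add(-4, u), -2)) (Function('U')(B, u) = Mul(Rational(-1, 2), Pow(Pow(Add(-2, Add(u, -2)), 2), -1)) = Mul(Rational(-1, 2), Pow(Pow(Add(-2, Add(-2, u)), 2), -1)) = Mul(Rational(-1, 2), Pow(Pow(Add(-4, u), 2), -1)) = Mul(Rational(-1, 2), Pow(Add(-4, u), -2)))
Add(Mul(-60, 154), Add(Add(54, -53), Function('U')(7, 3))) = Add(Mul(-60, 154), Add(Add(54, -53), Mul(Rational(-1, 2), Pow(Add(-4, 3), -2)))) = Add(-9240, Add(1, Mul(Rational(-1, 2), Pow(-1, -2)))) = Add(-9240, Add(1, Mul(Rational(-1, 2), 1))) = Add(-9240, Add(1, Rational(-1, 2))) = Add(-9240, Rational(1, 2)) = Rational(-18479, 2)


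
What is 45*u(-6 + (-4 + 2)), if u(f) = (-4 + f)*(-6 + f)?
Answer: 7560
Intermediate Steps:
u(f) = (-6 + f)*(-4 + f)
45*u(-6 + (-4 + 2)) = 45*(24 + (-6 + (-4 + 2))² - 10*(-6 + (-4 + 2))) = 45*(24 + (-6 - 2)² - 10*(-6 - 2)) = 45*(24 + (-8)² - 10*(-8)) = 45*(24 + 64 + 80) = 45*168 = 7560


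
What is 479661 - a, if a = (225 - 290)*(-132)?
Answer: 471081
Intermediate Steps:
a = 8580 (a = -65*(-132) = 8580)
479661 - a = 479661 - 1*8580 = 479661 - 8580 = 471081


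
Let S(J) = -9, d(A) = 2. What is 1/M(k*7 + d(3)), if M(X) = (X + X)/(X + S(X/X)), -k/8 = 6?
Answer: 343/668 ≈ 0.51347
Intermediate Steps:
k = -48 (k = -8*6 = -48)
M(X) = 2*X/(-9 + X) (M(X) = (X + X)/(X - 9) = (2*X)/(-9 + X) = 2*X/(-9 + X))
1/M(k*7 + d(3)) = 1/(2*(-48*7 + 2)/(-9 + (-48*7 + 2))) = 1/(2*(-336 + 2)/(-9 + (-336 + 2))) = 1/(2*(-334)/(-9 - 334)) = 1/(2*(-334)/(-343)) = 1/(2*(-334)*(-1/343)) = 1/(668/343) = 343/668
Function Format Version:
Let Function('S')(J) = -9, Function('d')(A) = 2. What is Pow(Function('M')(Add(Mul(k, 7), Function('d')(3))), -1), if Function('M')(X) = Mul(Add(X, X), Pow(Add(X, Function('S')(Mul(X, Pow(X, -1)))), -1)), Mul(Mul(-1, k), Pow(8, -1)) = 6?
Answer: Rational(343, 668) ≈ 0.51347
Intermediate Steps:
k = -48 (k = Mul(-8, 6) = -48)
Function('M')(X) = Mul(2, X, Pow(Add(-9, X), -1)) (Function('M')(X) = Mul(Add(X, X), Pow(Add(X, -9), -1)) = Mul(Mul(2, X), Pow(Add(-9, X), -1)) = Mul(2, X, Pow(Add(-9, X), -1)))
Pow(Function('M')(Add(Mul(k, 7), Function('d')(3))), -1) = Pow(Mul(2, Add(Mul(-48, 7), 2), Pow(Add(-9, Add(Mul(-48, 7), 2)), -1)), -1) = Pow(Mul(2, Add(-336, 2), Pow(Add(-9, Add(-336, 2)), -1)), -1) = Pow(Mul(2, -334, Pow(Add(-9, -334), -1)), -1) = Pow(Mul(2, -334, Pow(-343, -1)), -1) = Pow(Mul(2, -334, Rational(-1, 343)), -1) = Pow(Rational(668, 343), -1) = Rational(343, 668)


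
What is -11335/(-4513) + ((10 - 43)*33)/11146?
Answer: 121425253/50301898 ≈ 2.4139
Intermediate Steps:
-11335/(-4513) + ((10 - 43)*33)/11146 = -11335*(-1/4513) - 33*33*(1/11146) = 11335/4513 - 1089*1/11146 = 11335/4513 - 1089/11146 = 121425253/50301898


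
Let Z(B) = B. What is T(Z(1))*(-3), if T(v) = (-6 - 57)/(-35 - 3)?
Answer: -189/38 ≈ -4.9737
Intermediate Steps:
T(v) = 63/38 (T(v) = -63/(-38) = -63*(-1/38) = 63/38)
T(Z(1))*(-3) = (63/38)*(-3) = -189/38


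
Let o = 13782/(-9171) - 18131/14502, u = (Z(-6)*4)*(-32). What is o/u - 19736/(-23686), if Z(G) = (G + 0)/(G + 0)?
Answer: 19147374765007/22401328964352 ≈ 0.85474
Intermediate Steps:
Z(G) = 1 (Z(G) = G/G = 1)
u = -128 (u = (1*4)*(-32) = 4*(-32) = -128)
o = -40682885/14777538 (o = 13782*(-1/9171) - 18131*1/14502 = -4594/3057 - 18131/14502 = -40682885/14777538 ≈ -2.7530)
o/u - 19736/(-23686) = -40682885/14777538/(-128) - 19736/(-23686) = -40682885/14777538*(-1/128) - 19736*(-1/23686) = 40682885/1891524864 + 9868/11843 = 19147374765007/22401328964352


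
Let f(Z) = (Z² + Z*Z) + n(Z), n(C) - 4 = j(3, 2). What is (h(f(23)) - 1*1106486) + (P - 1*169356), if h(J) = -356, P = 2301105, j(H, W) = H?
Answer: 1024907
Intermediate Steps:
n(C) = 7 (n(C) = 4 + 3 = 7)
f(Z) = 7 + 2*Z² (f(Z) = (Z² + Z*Z) + 7 = (Z² + Z²) + 7 = 2*Z² + 7 = 7 + 2*Z²)
(h(f(23)) - 1*1106486) + (P - 1*169356) = (-356 - 1*1106486) + (2301105 - 1*169356) = (-356 - 1106486) + (2301105 - 169356) = -1106842 + 2131749 = 1024907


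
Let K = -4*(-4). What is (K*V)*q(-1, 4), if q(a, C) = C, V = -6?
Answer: -384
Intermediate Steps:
K = 16
(K*V)*q(-1, 4) = (16*(-6))*4 = -96*4 = -384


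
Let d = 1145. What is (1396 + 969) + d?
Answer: 3510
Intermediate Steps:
(1396 + 969) + d = (1396 + 969) + 1145 = 2365 + 1145 = 3510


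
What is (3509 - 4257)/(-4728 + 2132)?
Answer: 17/59 ≈ 0.28814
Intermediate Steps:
(3509 - 4257)/(-4728 + 2132) = -748/(-2596) = -748*(-1/2596) = 17/59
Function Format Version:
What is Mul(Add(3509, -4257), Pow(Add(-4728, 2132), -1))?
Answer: Rational(17, 59) ≈ 0.28814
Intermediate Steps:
Mul(Add(3509, -4257), Pow(Add(-4728, 2132), -1)) = Mul(-748, Pow(-2596, -1)) = Mul(-748, Rational(-1, 2596)) = Rational(17, 59)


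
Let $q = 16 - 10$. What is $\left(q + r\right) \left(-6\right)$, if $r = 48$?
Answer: $-324$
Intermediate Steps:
$q = 6$ ($q = 16 - 10 = 6$)
$\left(q + r\right) \left(-6\right) = \left(6 + 48\right) \left(-6\right) = 54 \left(-6\right) = -324$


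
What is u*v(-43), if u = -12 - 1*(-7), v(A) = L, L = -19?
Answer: 95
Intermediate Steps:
v(A) = -19
u = -5 (u = -12 + 7 = -5)
u*v(-43) = -5*(-19) = 95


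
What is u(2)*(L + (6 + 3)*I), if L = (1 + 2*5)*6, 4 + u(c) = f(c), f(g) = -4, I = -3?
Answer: -312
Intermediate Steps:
u(c) = -8 (u(c) = -4 - 4 = -8)
L = 66 (L = (1 + 10)*6 = 11*6 = 66)
u(2)*(L + (6 + 3)*I) = -8*(66 + (6 + 3)*(-3)) = -8*(66 + 9*(-3)) = -8*(66 - 27) = -8*39 = -312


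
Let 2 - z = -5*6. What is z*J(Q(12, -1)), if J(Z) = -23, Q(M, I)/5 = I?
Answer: -736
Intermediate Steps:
Q(M, I) = 5*I
z = 32 (z = 2 - (-5)*6 = 2 - 1*(-30) = 2 + 30 = 32)
z*J(Q(12, -1)) = 32*(-23) = -736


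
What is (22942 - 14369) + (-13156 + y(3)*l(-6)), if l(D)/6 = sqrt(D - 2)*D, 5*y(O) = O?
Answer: -4583 - 216*I*sqrt(2)/5 ≈ -4583.0 - 61.094*I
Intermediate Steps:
y(O) = O/5
l(D) = 6*D*sqrt(-2 + D) (l(D) = 6*(sqrt(D - 2)*D) = 6*(sqrt(-2 + D)*D) = 6*(D*sqrt(-2 + D)) = 6*D*sqrt(-2 + D))
(22942 - 14369) + (-13156 + y(3)*l(-6)) = (22942 - 14369) + (-13156 + ((1/5)*3)*(6*(-6)*sqrt(-2 - 6))) = 8573 + (-13156 + 3*(6*(-6)*sqrt(-8))/5) = 8573 + (-13156 + 3*(6*(-6)*(2*I*sqrt(2)))/5) = 8573 + (-13156 + 3*(-72*I*sqrt(2))/5) = 8573 + (-13156 - 216*I*sqrt(2)/5) = -4583 - 216*I*sqrt(2)/5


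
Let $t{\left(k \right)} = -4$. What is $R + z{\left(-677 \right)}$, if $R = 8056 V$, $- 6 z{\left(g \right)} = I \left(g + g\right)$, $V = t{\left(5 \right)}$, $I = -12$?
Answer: $-34932$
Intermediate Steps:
$V = -4$
$z{\left(g \right)} = 4 g$ ($z{\left(g \right)} = - \frac{\left(-12\right) \left(g + g\right)}{6} = - \frac{\left(-12\right) 2 g}{6} = - \frac{\left(-24\right) g}{6} = 4 g$)
$R = -32224$ ($R = 8056 \left(-4\right) = -32224$)
$R + z{\left(-677 \right)} = -32224 + 4 \left(-677\right) = -32224 - 2708 = -34932$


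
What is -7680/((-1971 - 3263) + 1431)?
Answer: 7680/3803 ≈ 2.0195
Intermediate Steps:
-7680/((-1971 - 3263) + 1431) = -7680/(-5234 + 1431) = -7680/(-3803) = -7680*(-1/3803) = 7680/3803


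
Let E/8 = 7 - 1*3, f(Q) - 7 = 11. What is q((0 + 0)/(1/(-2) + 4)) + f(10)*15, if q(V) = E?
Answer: 302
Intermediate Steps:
f(Q) = 18 (f(Q) = 7 + 11 = 18)
E = 32 (E = 8*(7 - 1*3) = 8*(7 - 3) = 8*4 = 32)
q(V) = 32
q((0 + 0)/(1/(-2) + 4)) + f(10)*15 = 32 + 18*15 = 32 + 270 = 302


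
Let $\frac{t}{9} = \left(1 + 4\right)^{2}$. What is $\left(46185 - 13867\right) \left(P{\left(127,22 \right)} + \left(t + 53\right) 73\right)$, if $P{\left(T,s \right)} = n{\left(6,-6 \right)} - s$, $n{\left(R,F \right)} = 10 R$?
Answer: $657089576$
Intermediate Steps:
$P{\left(T,s \right)} = 60 - s$ ($P{\left(T,s \right)} = 10 \cdot 6 - s = 60 - s$)
$t = 225$ ($t = 9 \left(1 + 4\right)^{2} = 9 \cdot 5^{2} = 9 \cdot 25 = 225$)
$\left(46185 - 13867\right) \left(P{\left(127,22 \right)} + \left(t + 53\right) 73\right) = \left(46185 - 13867\right) \left(\left(60 - 22\right) + \left(225 + 53\right) 73\right) = 32318 \left(\left(60 - 22\right) + 278 \cdot 73\right) = 32318 \left(38 + 20294\right) = 32318 \cdot 20332 = 657089576$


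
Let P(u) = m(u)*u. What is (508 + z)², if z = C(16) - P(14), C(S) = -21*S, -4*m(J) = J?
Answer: 48841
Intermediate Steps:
m(J) = -J/4
P(u) = -u²/4 (P(u) = (-u/4)*u = -u²/4)
z = -287 (z = -21*16 - (-1)*14²/4 = -336 - (-1)*196/4 = -336 - 1*(-49) = -336 + 49 = -287)
(508 + z)² = (508 - 287)² = 221² = 48841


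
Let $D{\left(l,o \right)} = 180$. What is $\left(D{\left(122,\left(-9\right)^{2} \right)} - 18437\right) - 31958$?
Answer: $-50215$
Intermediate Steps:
$\left(D{\left(122,\left(-9\right)^{2} \right)} - 18437\right) - 31958 = \left(180 - 18437\right) - 31958 = -18257 - 31958 = -50215$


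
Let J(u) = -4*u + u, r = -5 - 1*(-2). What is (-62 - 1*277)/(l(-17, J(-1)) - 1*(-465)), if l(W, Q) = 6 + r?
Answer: -113/156 ≈ -0.72436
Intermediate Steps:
r = -3 (r = -5 + 2 = -3)
J(u) = -3*u
l(W, Q) = 3 (l(W, Q) = 6 - 3 = 3)
(-62 - 1*277)/(l(-17, J(-1)) - 1*(-465)) = (-62 - 1*277)/(3 - 1*(-465)) = (-62 - 277)/(3 + 465) = -339/468 = -339*1/468 = -113/156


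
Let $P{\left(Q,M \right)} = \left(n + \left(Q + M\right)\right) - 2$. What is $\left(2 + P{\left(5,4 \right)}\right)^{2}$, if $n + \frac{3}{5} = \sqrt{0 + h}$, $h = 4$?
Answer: $\frac{2704}{25} \approx 108.16$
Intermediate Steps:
$n = \frac{7}{5}$ ($n = - \frac{3}{5} + \sqrt{0 + 4} = - \frac{3}{5} + \sqrt{4} = - \frac{3}{5} + 2 = \frac{7}{5} \approx 1.4$)
$P{\left(Q,M \right)} = - \frac{3}{5} + M + Q$ ($P{\left(Q,M \right)} = \left(\frac{7}{5} + \left(Q + M\right)\right) - 2 = \left(\frac{7}{5} + \left(M + Q\right)\right) - 2 = \left(\frac{7}{5} + M + Q\right) - 2 = - \frac{3}{5} + M + Q$)
$\left(2 + P{\left(5,4 \right)}\right)^{2} = \left(2 + \left(- \frac{3}{5} + 4 + 5\right)\right)^{2} = \left(2 + \frac{42}{5}\right)^{2} = \left(\frac{52}{5}\right)^{2} = \frac{2704}{25}$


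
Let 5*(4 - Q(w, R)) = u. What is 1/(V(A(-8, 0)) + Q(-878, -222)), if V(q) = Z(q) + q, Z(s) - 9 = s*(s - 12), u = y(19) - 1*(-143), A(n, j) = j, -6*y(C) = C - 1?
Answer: -1/15 ≈ -0.066667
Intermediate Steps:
y(C) = 1/6 - C/6 (y(C) = -(C - 1)/6 = -(-1 + C)/6 = 1/6 - C/6)
u = 140 (u = (1/6 - 1/6*19) - 1*(-143) = (1/6 - 19/6) + 143 = -3 + 143 = 140)
Q(w, R) = -24 (Q(w, R) = 4 - 1/5*140 = 4 - 28 = -24)
Z(s) = 9 + s*(-12 + s) (Z(s) = 9 + s*(s - 12) = 9 + s*(-12 + s))
V(q) = 9 + q**2 - 11*q (V(q) = (9 + q**2 - 12*q) + q = 9 + q**2 - 11*q)
1/(V(A(-8, 0)) + Q(-878, -222)) = 1/((9 + 0**2 - 11*0) - 24) = 1/((9 + 0 + 0) - 24) = 1/(9 - 24) = 1/(-15) = -1/15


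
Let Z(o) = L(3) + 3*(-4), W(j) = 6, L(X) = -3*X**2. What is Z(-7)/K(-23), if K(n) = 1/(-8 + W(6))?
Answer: 78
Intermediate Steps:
K(n) = -1/2 (K(n) = 1/(-8 + 6) = 1/(-2) = -1/2)
Z(o) = -39 (Z(o) = -3*3**2 + 3*(-4) = -3*9 - 12 = -27 - 12 = -39)
Z(-7)/K(-23) = -39/(-1/2) = -39*(-2) = 78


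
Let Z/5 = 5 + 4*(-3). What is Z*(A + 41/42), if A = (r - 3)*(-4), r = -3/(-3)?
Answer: -1885/6 ≈ -314.17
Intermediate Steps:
r = 1 (r = -3*(-⅓) = 1)
A = 8 (A = (1 - 3)*(-4) = -2*(-4) = 8)
Z = -35 (Z = 5*(5 + 4*(-3)) = 5*(5 - 12) = 5*(-7) = -35)
Z*(A + 41/42) = -35*(8 + 41/42) = -35*377/42 = -1885/6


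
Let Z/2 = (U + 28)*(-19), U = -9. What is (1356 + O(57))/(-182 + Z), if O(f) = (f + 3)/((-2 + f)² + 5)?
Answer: -68479/45652 ≈ -1.5000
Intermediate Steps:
O(f) = (3 + f)/(5 + (-2 + f)²)
Z = -722 (Z = 2*((-9 + 28)*(-19)) = 2*(19*(-19)) = 2*(-361) = -722)
(1356 + O(57))/(-182 + Z) = (1356 + (3 + 57)/(5 + (-2 + 57)²))/(-182 - 722) = (1356 + 60/(5 + 55²))/(-904) = (1356 + 60/(5 + 3025))*(-1/904) = (1356 + 60/3030)*(-1/904) = (1356 + (1/3030)*60)*(-1/904) = (1356 + 2/101)*(-1/904) = (136958/101)*(-1/904) = -68479/45652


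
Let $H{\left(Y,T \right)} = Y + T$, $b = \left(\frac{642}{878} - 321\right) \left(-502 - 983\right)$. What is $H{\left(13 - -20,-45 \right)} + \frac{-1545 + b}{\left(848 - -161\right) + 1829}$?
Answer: $\frac{64386397}{415294} \approx 155.04$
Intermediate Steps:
$b = \frac{208788030}{439}$ ($b = \left(642 \cdot \frac{1}{878} - 321\right) \left(-1485\right) = \left(\frac{321}{439} - 321\right) \left(-1485\right) = \left(- \frac{140598}{439}\right) \left(-1485\right) = \frac{208788030}{439} \approx 4.756 \cdot 10^{5}$)
$H{\left(Y,T \right)} = T + Y$
$H{\left(13 - -20,-45 \right)} + \frac{-1545 + b}{\left(848 - -161\right) + 1829} = \left(-45 + \left(13 - -20\right)\right) + \frac{-1545 + \frac{208788030}{439}}{\left(848 - -161\right) + 1829} = \left(-45 + \left(13 + 20\right)\right) + \frac{208109775}{439 \left(\left(848 + 161\right) + 1829\right)} = \left(-45 + 33\right) + \frac{208109775}{439 \left(1009 + 1829\right)} = -12 + \frac{208109775}{439 \cdot 2838} = -12 + \frac{208109775}{439} \cdot \frac{1}{2838} = -12 + \frac{69369925}{415294} = \frac{64386397}{415294}$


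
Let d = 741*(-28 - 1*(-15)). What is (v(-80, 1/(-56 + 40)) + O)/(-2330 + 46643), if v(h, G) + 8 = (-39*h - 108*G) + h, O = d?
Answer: -26377/177252 ≈ -0.14881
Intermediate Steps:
d = -9633 (d = 741*(-28 + 15) = 741*(-13) = -9633)
O = -9633
v(h, G) = -8 - 108*G - 38*h (v(h, G) = -8 + ((-39*h - 108*G) + h) = -8 + ((-108*G - 39*h) + h) = -8 + (-108*G - 38*h) = -8 - 108*G - 38*h)
(v(-80, 1/(-56 + 40)) + O)/(-2330 + 46643) = ((-8 - 108/(-56 + 40) - 38*(-80)) - 9633)/(-2330 + 46643) = ((-8 - 108/(-16) + 3040) - 9633)/44313 = ((-8 - 108*(-1/16) + 3040) - 9633)*(1/44313) = ((-8 + 27/4 + 3040) - 9633)*(1/44313) = (12155/4 - 9633)*(1/44313) = -26377/4*1/44313 = -26377/177252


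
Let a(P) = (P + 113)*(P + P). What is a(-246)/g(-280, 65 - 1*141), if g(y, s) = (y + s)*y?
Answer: 2337/3560 ≈ 0.65646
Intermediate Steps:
a(P) = 2*P*(113 + P) (a(P) = (113 + P)*(2*P) = 2*P*(113 + P))
g(y, s) = y*(s + y) (g(y, s) = (s + y)*y = y*(s + y))
a(-246)/g(-280, 65 - 1*141) = (2*(-246)*(113 - 246))/((-280*((65 - 1*141) - 280))) = (2*(-246)*(-133))/((-280*((65 - 141) - 280))) = 65436/((-280*(-76 - 280))) = 65436/((-280*(-356))) = 65436/99680 = 65436*(1/99680) = 2337/3560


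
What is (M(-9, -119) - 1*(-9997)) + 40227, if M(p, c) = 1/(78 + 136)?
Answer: 10747937/214 ≈ 50224.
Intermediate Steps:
M(p, c) = 1/214
(M(-9, -119) - 1*(-9997)) + 40227 = (1/214 - 1*(-9997)) + 40227 = (1/214 + 9997) + 40227 = 2139359/214 + 40227 = 10747937/214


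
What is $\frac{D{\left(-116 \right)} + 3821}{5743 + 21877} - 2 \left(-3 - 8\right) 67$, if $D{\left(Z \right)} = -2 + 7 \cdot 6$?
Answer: $\frac{40715741}{27620} \approx 1474.1$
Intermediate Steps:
$D{\left(Z \right)} = 40$ ($D{\left(Z \right)} = -2 + 42 = 40$)
$\frac{D{\left(-116 \right)} + 3821}{5743 + 21877} - 2 \left(-3 - 8\right) 67 = \frac{40 + 3821}{5743 + 21877} - 2 \left(-3 - 8\right) 67 = \frac{3861}{27620} - 2 \left(-11\right) 67 = 3861 \cdot \frac{1}{27620} - \left(-22\right) 67 = \frac{3861}{27620} - -1474 = \frac{3861}{27620} + 1474 = \frac{40715741}{27620}$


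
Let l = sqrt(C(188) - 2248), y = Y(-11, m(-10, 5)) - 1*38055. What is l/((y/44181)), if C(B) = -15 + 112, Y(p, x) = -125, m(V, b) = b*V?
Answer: -132543*I*sqrt(239)/38180 ≈ -53.669*I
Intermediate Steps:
m(V, b) = V*b
C(B) = 97
y = -38180 (y = -125 - 1*38055 = -125 - 38055 = -38180)
l = 3*I*sqrt(239) (l = sqrt(97 - 2248) = sqrt(-2151) = 3*I*sqrt(239) ≈ 46.379*I)
l/((y/44181)) = (3*I*sqrt(239))/((-38180/44181)) = (3*I*sqrt(239))/((-38180*1/44181)) = (3*I*sqrt(239))/(-38180/44181) = (3*I*sqrt(239))*(-44181/38180) = -132543*I*sqrt(239)/38180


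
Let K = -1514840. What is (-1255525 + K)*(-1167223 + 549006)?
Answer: 1712686739205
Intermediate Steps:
(-1255525 + K)*(-1167223 + 549006) = (-1255525 - 1514840)*(-1167223 + 549006) = -2770365*(-618217) = 1712686739205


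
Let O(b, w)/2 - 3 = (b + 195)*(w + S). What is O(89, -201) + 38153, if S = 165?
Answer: 17711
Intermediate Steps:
O(b, w) = 6 + 2*(165 + w)*(195 + b) (O(b, w) = 6 + 2*((b + 195)*(w + 165)) = 6 + 2*((195 + b)*(165 + w)) = 6 + 2*((165 + w)*(195 + b)) = 6 + 2*(165 + w)*(195 + b))
O(89, -201) + 38153 = (64356 + 330*89 + 390*(-201) + 2*89*(-201)) + 38153 = (64356 + 29370 - 78390 - 35778) + 38153 = -20442 + 38153 = 17711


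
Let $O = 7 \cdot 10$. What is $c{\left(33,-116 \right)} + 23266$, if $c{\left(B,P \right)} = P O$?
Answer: $15146$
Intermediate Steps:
$O = 70$
$c{\left(B,P \right)} = 70 P$ ($c{\left(B,P \right)} = P 70 = 70 P$)
$c{\left(33,-116 \right)} + 23266 = 70 \left(-116\right) + 23266 = -8120 + 23266 = 15146$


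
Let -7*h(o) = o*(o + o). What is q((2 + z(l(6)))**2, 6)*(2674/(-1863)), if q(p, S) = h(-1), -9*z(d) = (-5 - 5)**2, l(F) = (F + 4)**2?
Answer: 764/1863 ≈ 0.41009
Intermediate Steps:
l(F) = (4 + F)**2
h(o) = -2*o**2/7 (h(o) = -o*(o + o)/7 = -o*2*o/7 = -2*o**2/7)
z(d) = -100/9 (z(d) = -(-5 - 5)**2/9 = -1/9*(-10)**2 = -1/9*100 = -100/9)
q(p, S) = -2/7 (q(p, S) = -2/7*(-1)**2 = -2/7*1 = -2/7)
q((2 + z(l(6)))**2, 6)*(2674/(-1863)) = -764/(-1863) = -764*(-1)/1863 = -2/7*(-2674/1863) = 764/1863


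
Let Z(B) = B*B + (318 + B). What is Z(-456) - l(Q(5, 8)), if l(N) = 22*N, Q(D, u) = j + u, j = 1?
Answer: 207600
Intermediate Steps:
Q(D, u) = 1 + u
Z(B) = 318 + B + B² (Z(B) = B² + (318 + B) = 318 + B + B²)
Z(-456) - l(Q(5, 8)) = (318 - 456 + (-456)²) - 22*(1 + 8) = (318 - 456 + 207936) - 22*9 = 207798 - 1*198 = 207798 - 198 = 207600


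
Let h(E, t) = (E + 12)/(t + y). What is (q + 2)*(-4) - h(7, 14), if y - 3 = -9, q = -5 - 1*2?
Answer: 141/8 ≈ 17.625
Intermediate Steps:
q = -7 (q = -5 - 2 = -7)
y = -6 (y = 3 - 9 = -6)
h(E, t) = (12 + E)/(-6 + t) (h(E, t) = (E + 12)/(t - 6) = (12 + E)/(-6 + t))
(q + 2)*(-4) - h(7, 14) = (-7 + 2)*(-4) - (12 + 7)/(-6 + 14) = -5*(-4) - 19/8 = 20 - 19/8 = 141/8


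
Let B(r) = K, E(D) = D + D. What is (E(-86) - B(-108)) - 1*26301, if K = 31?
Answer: -26504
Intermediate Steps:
E(D) = 2*D
B(r) = 31
(E(-86) - B(-108)) - 1*26301 = (2*(-86) - 1*31) - 1*26301 = (-172 - 31) - 26301 = -203 - 26301 = -26504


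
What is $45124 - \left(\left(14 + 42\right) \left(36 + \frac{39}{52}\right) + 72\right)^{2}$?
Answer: $-4491776$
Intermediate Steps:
$45124 - \left(\left(14 + 42\right) \left(36 + \frac{39}{52}\right) + 72\right)^{2} = 45124 - \left(56 \left(36 + 39 \cdot \frac{1}{52}\right) + 72\right)^{2} = 45124 - \left(56 \left(36 + \frac{3}{4}\right) + 72\right)^{2} = 45124 - \left(56 \cdot \frac{147}{4} + 72\right)^{2} = 45124 - \left(2058 + 72\right)^{2} = 45124 - 2130^{2} = 45124 - 4536900 = -4491776$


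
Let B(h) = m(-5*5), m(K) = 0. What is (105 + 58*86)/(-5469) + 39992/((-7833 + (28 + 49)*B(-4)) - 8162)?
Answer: -300178783/87476655 ≈ -3.4315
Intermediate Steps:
B(h) = 0
(105 + 58*86)/(-5469) + 39992/((-7833 + (28 + 49)*B(-4)) - 8162) = (105 + 58*86)/(-5469) + 39992/((-7833 + (28 + 49)*0) - 8162) = (105 + 4988)*(-1/5469) + 39992/((-7833 + 77*0) - 8162) = 5093*(-1/5469) + 39992/((-7833 + 0) - 8162) = -5093/5469 + 39992/(-7833 - 8162) = -5093/5469 + 39992/(-15995) = -5093/5469 + 39992*(-1/15995) = -5093/5469 - 39992/15995 = -300178783/87476655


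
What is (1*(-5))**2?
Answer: 25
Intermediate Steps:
(1*(-5))**2 = (-5)**2 = 25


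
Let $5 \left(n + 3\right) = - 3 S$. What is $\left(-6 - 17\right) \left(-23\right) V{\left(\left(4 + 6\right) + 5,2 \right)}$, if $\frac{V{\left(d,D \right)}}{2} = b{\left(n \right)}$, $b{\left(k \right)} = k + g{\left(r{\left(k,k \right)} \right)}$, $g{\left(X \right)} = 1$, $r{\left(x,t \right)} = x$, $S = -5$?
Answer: $1058$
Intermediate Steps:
$n = 0$ ($n = -3 + \frac{\left(-3\right) \left(-5\right)}{5} = -3 + \frac{1}{5} \cdot 15 = -3 + 3 = 0$)
$b{\left(k \right)} = 1 + k$ ($b{\left(k \right)} = k + 1 = 1 + k$)
$V{\left(d,D \right)} = 2$ ($V{\left(d,D \right)} = 2 \left(1 + 0\right) = 2 \cdot 1 = 2$)
$\left(-6 - 17\right) \left(-23\right) V{\left(\left(4 + 6\right) + 5,2 \right)} = \left(-6 - 17\right) \left(-23\right) 2 = \left(-23\right) \left(-23\right) 2 = 529 \cdot 2 = 1058$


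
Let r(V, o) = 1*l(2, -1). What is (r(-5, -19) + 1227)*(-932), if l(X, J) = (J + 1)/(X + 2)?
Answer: -1143564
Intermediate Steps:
l(X, J) = (1 + J)/(2 + X)
r(V, o) = 0 (r(V, o) = 1*((1 - 1)/(2 + 2)) = 1*(0/4) = 1*((¼)*0) = 1*0 = 0)
(r(-5, -19) + 1227)*(-932) = (0 + 1227)*(-932) = 1227*(-932) = -1143564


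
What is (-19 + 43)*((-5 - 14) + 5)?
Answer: -336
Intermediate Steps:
(-19 + 43)*((-5 - 14) + 5) = 24*(-19 + 5) = 24*(-14) = -336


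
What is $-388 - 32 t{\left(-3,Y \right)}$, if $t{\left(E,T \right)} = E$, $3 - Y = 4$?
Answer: $-292$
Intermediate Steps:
$Y = -1$ ($Y = 3 - 4 = -1$)
$-388 - 32 t{\left(-3,Y \right)} = -388 - 32 \left(-3\right) = -388 - -96 = -388 + 96 = -292$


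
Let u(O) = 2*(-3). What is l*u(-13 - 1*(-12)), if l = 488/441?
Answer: -976/147 ≈ -6.6395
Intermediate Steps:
l = 488/441 (l = 488*(1/441) = 488/441 ≈ 1.1066)
u(O) = -6
l*u(-13 - 1*(-12)) = (488/441)*(-6) = -976/147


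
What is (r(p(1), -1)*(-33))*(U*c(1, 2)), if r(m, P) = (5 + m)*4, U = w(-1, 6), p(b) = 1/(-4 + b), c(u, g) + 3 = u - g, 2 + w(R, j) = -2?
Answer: -9856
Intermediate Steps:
w(R, j) = -4 (w(R, j) = -2 - 2 = -4)
c(u, g) = -3 + u - g (c(u, g) = -3 + (u - g) = -3 + u - g)
U = -4
r(m, P) = 20 + 4*m
(r(p(1), -1)*(-33))*(U*c(1, 2)) = ((20 + 4/(-4 + 1))*(-33))*(-4*(-3 + 1 - 1*2)) = ((20 + 4/(-3))*(-33))*(-4*(-3 + 1 - 2)) = ((20 + 4*(-⅓))*(-33))*(-4*(-4)) = ((20 - 4/3)*(-33))*16 = ((56/3)*(-33))*16 = -616*16 = -9856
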